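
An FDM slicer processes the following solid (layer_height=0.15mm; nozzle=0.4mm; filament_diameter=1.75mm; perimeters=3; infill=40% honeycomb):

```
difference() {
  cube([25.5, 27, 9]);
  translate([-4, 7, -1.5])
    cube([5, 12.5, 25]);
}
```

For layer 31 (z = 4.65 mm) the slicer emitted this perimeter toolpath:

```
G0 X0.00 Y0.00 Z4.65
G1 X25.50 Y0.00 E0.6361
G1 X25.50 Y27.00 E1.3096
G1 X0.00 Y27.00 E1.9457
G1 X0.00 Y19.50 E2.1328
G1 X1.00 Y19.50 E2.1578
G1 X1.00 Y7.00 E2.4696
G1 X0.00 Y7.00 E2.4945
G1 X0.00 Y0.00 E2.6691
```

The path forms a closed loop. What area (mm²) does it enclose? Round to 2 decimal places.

676.00 mm²

Apply the shoelace formula to the sequence of (X, Y) vertices; enclosed area = 676.00 mm².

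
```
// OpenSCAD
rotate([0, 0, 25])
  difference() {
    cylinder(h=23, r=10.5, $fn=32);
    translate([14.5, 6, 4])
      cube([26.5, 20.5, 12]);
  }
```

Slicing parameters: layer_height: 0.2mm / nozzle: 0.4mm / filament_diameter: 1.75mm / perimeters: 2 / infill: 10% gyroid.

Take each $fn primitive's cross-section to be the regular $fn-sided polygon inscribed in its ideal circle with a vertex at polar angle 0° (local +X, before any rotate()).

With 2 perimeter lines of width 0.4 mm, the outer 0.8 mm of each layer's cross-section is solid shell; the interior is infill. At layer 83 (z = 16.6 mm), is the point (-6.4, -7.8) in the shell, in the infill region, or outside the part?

shell

At z = 16.6 mm: the r=10.5 cylinder contributes a regular 32-gon of circumradius 10.5; the cube at (14.5, 6) is not intersected at this z (z outside [4, 16]); After the difference (first − rest): none of the subtracted shapes is present at this height, so the r=10.5 cylinder is unchanged — 1 connected region; (rotated 25° about Z; rotation is an isometry so areas/perimeters/island counts are preserved). Overall, the cross-section is a single solid region. Undo the 25° rotation: the query point maps to (-9.097, -4.364) in the un-rotated model frame. The nearest boundary edge runs (-9.70, -4.02)→(-8.73, -5.83); distance from the point to it = 0.37 mm. The point is inside the cross-section, 0.37 mm from the nearest boundary — within the 0.8 mm shell band (2 × 0.4).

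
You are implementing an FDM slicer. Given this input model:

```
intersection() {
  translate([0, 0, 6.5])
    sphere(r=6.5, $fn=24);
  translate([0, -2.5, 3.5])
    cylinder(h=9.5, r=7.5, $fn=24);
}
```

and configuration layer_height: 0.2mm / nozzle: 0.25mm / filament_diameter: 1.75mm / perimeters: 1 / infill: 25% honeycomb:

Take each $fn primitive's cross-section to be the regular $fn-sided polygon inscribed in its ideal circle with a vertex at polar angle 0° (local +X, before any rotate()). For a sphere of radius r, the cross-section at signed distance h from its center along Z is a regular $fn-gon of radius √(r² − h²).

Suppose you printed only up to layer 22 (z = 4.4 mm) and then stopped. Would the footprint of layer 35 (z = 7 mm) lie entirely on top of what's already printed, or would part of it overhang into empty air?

Compare the two slices. At z = 4.4: the r=6.5 sphere contributes a regular 24-gon of circumradius √(6.5²−2.1²) = 6.151 (area = (24/2)·6.151²·sin(360°/24) = 117.52 mm²); the r=7.5 cylinder at (0, -2.5) contributes a regular 24-gon of circumradius 7.5 (area = (24/2)·7.500²·sin(360°/24) = 174.70 mm²); After intersecting: the r=7.5 cylinder at (0, -2.5) partially overlaps the r=6.5 sphere; clipping to the common part keeps 107.30 mm² — area = 107.30 mm². At z = 7: the sphere: section is a regular 24-gon, circumradius = √(r²−h²) = √(6.5²−0.5²) = 6.481 (area = (24/2)·6.481²·sin(360°/24) = 130.44 mm²); the r=7.5 cylinder at (0, -2.5) contributes a regular 24-gon of circumradius 7.5 (area = (24/2)·7.500²·sin(360°/24) = 174.70 mm²); Keeping only the common overlap: the r=7.5 cylinder at (0, -2.5) partially overlaps the r=6.5 sphere; clipping to the common part keeps 115.05 mm² — area = 115.05 mm². Checking containment: at z = 7 the cross-section extends beyond the z = 4.4 cross-section by about 7.75 mm².

part overhangs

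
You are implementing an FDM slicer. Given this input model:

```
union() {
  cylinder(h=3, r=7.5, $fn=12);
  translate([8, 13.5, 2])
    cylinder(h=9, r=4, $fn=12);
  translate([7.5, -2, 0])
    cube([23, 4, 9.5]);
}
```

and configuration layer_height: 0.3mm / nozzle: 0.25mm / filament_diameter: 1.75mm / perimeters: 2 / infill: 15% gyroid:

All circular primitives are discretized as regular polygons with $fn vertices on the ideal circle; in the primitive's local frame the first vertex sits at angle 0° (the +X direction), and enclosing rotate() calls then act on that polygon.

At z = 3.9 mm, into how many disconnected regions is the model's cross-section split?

2

At z = 3.9 mm: the cylinder is not intersected at this z (z outside [0, 3]); the r=4 cylinder at (8, 13.5) gives a regular 12-gon of circumradius 4 (constant along its height); the cube at (7.5, -2) is present — its section is the full 23×4 rectangle; Taking the union: the 2 present regions are separate (no shared area or edge), so areas and boundary lengths simply add and each stays a separate island — 2 connected regions. The result has 2 disconnected regions.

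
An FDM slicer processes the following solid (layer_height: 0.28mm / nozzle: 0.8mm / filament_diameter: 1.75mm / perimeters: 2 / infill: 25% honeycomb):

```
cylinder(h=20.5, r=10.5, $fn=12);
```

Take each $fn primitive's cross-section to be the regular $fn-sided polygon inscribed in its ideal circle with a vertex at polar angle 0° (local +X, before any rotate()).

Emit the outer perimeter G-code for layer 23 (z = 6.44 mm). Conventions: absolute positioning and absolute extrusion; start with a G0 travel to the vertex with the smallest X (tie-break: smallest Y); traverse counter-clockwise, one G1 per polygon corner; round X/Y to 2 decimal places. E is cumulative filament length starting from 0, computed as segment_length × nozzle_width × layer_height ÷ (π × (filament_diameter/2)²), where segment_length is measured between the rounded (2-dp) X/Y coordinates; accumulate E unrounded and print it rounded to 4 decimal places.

At z = 6.44 mm: the r=10.5 cylinder gives a regular 12-gon of circumradius 10.5 (constant along its height). The outline is a single polygon with 12 vertices. Extrusion per mm of travel: 0.8 × 0.28 / (π × 0.875²) = 0.093128. Accumulating E over each segment gives final E = 6.0730.

G0 X-10.50 Y0.00 Z6.44
G1 X-9.09 Y-5.25 E0.5063
G1 X-5.25 Y-9.09 E1.0120
G1 X0.00 Y-10.50 E1.5182
G1 X5.25 Y-9.09 E2.0245
G1 X9.09 Y-5.25 E2.5302
G1 X10.50 Y0.00 E3.0365
G1 X9.09 Y5.25 E3.5427
G1 X5.25 Y9.09 E4.0485
G1 X0.00 Y10.50 E4.5547
G1 X-5.25 Y9.09 E5.0610
G1 X-9.09 Y5.25 E5.5667
G1 X-10.50 Y0.00 E6.0730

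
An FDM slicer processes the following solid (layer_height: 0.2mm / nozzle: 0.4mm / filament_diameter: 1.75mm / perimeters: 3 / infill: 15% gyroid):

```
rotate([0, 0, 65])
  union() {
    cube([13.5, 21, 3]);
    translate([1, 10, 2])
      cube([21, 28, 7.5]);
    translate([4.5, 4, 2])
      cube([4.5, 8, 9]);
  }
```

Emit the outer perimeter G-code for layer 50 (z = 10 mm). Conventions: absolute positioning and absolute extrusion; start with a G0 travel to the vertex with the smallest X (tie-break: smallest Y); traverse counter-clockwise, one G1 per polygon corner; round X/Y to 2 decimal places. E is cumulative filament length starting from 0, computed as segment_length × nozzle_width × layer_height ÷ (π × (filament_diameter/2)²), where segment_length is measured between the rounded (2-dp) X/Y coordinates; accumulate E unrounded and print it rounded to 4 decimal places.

G0 X-8.97 Y9.15 Z10.00
G1 X-1.72 Y5.77 E0.2661
G1 X0.18 Y9.85 E0.4157
G1 X-7.07 Y13.23 E0.6818
G1 X-8.97 Y9.15 E0.8315

At z = 10 mm: the cube is not intersected at this z (z outside [0, 3]); the cube at (1, 10) is not intersected at this z (z outside [2, 9.5]); the cube at (4.5, 4) is present — its section is the full 4.5×8 rectangle; Combining (union): only the 4.5×8 cube at (4.5, 4) is present, so the union is just that shape — 1 connected region; (whole slice rotated 65° about Z — lengths, areas and connectivity unchanged). The outline is a single polygon with 4 vertices. Extrusion per mm of travel: 0.4 × 0.2 / (π × 0.875²) = 0.033260. Accumulating E over each segment gives final E = 0.8315.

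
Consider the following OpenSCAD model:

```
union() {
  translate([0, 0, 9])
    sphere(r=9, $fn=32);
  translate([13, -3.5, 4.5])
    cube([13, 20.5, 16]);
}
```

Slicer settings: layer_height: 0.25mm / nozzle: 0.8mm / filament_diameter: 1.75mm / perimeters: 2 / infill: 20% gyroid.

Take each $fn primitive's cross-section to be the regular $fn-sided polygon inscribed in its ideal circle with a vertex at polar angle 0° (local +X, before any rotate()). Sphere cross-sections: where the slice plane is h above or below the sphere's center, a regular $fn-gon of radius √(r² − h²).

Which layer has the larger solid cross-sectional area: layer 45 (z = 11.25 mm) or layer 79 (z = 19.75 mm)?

layer 45 (z = 11.25 mm)

Layer 45 (z = 11.25): the r=9 sphere contributes a regular 32-gon of circumradius √(9²−2.25²) = 8.714 (area = (32/2)·8.714²·sin(360°/32) = 237.03 mm²); the cube at (13, -3.5) (footprint 13×20.5) is included at this height (area 266.50 mm²); Combining (union): the 2 present regions are separate (no shared area or edge), so areas and boundary lengths simply add and each stays a separate island — area = 503.53 mm². So its area = 503.53 mm². Layer 79 (z = 19.75): the sphere does not reach this height (|z−center|=10.750 > r=9); the cube at (13, -3.5) is present — its section is the full 13×20.5 rectangle (area 266.50 mm²); Taking the union: only the 13×20.5 cube at (13, -3.5) is present, so the union is just that shape — area = 266.50 mm². So its area = 266.50 mm². Layer 45 is larger (503.53 vs 266.50 mm²).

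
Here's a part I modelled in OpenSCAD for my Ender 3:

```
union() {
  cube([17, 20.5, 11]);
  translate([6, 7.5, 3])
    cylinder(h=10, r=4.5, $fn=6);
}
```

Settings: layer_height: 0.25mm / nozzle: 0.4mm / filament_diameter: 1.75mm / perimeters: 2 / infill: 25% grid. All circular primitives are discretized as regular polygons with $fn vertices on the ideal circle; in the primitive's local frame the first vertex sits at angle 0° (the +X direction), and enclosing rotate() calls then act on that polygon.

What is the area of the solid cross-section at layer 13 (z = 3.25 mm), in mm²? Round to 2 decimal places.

348.50 mm²

At z = 3.25 mm: the cube (footprint 17×20.5) is included at this height (area 348.50 mm²); the r=4.5 cylinder at (6, 7.5) contributes a regular 6-gon of circumradius 4.5 (area = (6/2)·4.500²·sin(360°/6) = 52.61 mm²); Merging all regions: the r=4.5 cylinder at (6, 7.5) lies entirely inside the 17×20.5 cube, so the union is just the 17×20.5 cube — area = 348.50 mm². Overall, the cross-section is a single solid region. Net area = 348.50 mm².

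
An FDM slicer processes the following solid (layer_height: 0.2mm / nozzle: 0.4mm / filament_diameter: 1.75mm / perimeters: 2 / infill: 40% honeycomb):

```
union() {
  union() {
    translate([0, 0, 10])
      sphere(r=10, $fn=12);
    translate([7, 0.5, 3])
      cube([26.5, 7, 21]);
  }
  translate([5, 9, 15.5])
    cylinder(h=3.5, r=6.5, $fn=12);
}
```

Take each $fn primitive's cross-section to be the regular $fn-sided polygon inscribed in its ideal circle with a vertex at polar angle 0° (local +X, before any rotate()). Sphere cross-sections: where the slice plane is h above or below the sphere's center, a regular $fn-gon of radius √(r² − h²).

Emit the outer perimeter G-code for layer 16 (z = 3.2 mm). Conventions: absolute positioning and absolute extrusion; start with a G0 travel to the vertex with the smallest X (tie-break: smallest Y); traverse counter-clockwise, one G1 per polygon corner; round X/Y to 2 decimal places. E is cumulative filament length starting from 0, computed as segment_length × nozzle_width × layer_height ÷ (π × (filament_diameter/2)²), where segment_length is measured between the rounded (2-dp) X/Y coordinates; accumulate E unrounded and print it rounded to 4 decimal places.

At z = 3.2 mm: the sphere: section is a regular 12-gon, circumradius = √(r²−h²) = √(10²−6.8²) = 7.332; the cube at (7, 0.5) (footprint 26.5×7) is included at this height; Merging all regions: the regions partially overlap (shared area 0.07 mm²), so overlapping operands fuse into one piece — 1 connected region; the cylinder at (5, 9) is absent (z outside [15.5, 19]); Merging all regions: only the result so far is present, so the union is just that shape — 1 connected region. The outline is a single polygon with 17 vertices. Extrusion per mm of travel: 0.4 × 0.2 / (π × 0.875²) = 0.033260. Accumulating E over each segment gives final E = 3.6866.

G0 X-7.33 Y0.00 Z3.20
G1 X-6.35 Y-3.67 E0.1263
G1 X-3.67 Y-6.35 E0.2524
G1 X0.00 Y-7.33 E0.3787
G1 X3.67 Y-6.35 E0.5051
G1 X6.35 Y-3.67 E0.6311
G1 X7.33 Y0.00 E0.7575
G1 X7.20 Y0.50 E0.7747
G1 X33.50 Y0.50 E1.6494
G1 X33.50 Y7.50 E1.8822
G1 X7.00 Y7.50 E2.7636
G1 X7.00 Y1.24 E2.9718
G1 X6.35 Y3.67 E3.0555
G1 X3.67 Y6.35 E3.1816
G1 X0.00 Y7.33 E3.3079
G1 X-3.67 Y6.35 E3.4342
G1 X-6.35 Y3.67 E3.5603
G1 X-7.33 Y0.00 E3.6866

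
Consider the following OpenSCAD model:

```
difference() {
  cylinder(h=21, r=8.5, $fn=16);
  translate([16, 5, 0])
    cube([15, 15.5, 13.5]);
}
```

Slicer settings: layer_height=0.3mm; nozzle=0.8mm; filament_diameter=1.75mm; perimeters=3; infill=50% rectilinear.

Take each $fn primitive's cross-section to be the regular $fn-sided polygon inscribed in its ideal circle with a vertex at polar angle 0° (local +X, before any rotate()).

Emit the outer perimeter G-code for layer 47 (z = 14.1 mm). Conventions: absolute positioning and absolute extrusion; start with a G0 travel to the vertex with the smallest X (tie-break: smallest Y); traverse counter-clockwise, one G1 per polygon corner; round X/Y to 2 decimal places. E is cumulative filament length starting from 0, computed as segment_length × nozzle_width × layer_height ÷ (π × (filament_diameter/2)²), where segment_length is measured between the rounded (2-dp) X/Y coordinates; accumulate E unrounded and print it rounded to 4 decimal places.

At z = 14.1 mm: the r=8.5 cylinder gives a regular 16-gon of circumradius 8.5 (constant along its height); the cube at (16, 5) is not intersected at this z (z outside [0, 13.5]); After the difference (first − rest): none of the subtracted shapes is present at this height, so the r=8.5 cylinder is unchanged — 1 connected region. The outline is a single polygon with 16 vertices. Extrusion per mm of travel: 0.8 × 0.3 / (π × 0.875²) = 0.099780. Accumulating E over each segment gives final E = 5.2935.

G0 X-8.50 Y0.00 Z14.10
G1 X-7.85 Y-3.25 E0.3307
G1 X-6.01 Y-6.01 E0.6617
G1 X-3.25 Y-7.85 E0.9927
G1 X0.00 Y-8.50 E1.3234
G1 X3.25 Y-7.85 E1.6541
G1 X6.01 Y-6.01 E1.9851
G1 X7.85 Y-3.25 E2.3161
G1 X8.50 Y0.00 E2.6468
G1 X7.85 Y3.25 E2.9775
G1 X6.01 Y6.01 E3.3085
G1 X3.25 Y7.85 E3.6394
G1 X0.00 Y8.50 E3.9701
G1 X-3.25 Y7.85 E4.3009
G1 X-6.01 Y6.01 E4.6318
G1 X-7.85 Y3.25 E4.9628
G1 X-8.50 Y0.00 E5.2935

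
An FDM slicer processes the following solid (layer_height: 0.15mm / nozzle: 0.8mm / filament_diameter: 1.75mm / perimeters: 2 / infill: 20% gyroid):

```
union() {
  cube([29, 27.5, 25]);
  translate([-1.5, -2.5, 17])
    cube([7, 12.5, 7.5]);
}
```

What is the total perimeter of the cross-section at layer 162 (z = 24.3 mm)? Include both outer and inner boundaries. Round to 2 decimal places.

At z = 24.3 mm: the cube is present — its section is the full 29×27.5 rectangle (perimeter 113.00 mm); the cube at (-1.5, -2.5) (footprint 7×12.5) is included at this height (perimeter 39.00 mm); Taking the union: the regions partially overlap (shared area 55.00 mm²), so the edge portions inside another operand are dropped and the merged outline is re-measured after clipping — boundary = 121.00 mm. Overall, the cross-section is a single solid region. Total boundary length (outer) = 121.00 mm.

121.00 mm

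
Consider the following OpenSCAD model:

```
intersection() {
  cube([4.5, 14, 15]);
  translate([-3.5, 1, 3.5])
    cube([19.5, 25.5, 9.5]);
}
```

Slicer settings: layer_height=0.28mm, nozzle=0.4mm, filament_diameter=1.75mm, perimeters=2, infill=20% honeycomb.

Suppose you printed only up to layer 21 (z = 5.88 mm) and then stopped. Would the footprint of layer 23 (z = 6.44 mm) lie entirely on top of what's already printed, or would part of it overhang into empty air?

entirely on top

Compare the two slices. At z = 5.88: the cube is present — its section is the full 4.5×14 rectangle (area 63.00 mm²); the cube at (-3.5, 1) (footprint 19.5×25.5) is included at this height (area 497.25 mm²); Taking the intersection: the 19.5×25.5 cube at (-3.5, 1) partially overlaps the 4.5×14 cube; clipping to the common part keeps 58.50 mm² — area = 58.50 mm². At z = 6.44: the 4.5×14 cube contributes its full rectangle (area 63.00 mm²); the cube at (-3.5, 1) (footprint 19.5×25.5) is included at this height (area 497.25 mm²); Keeping only the common overlap: the 19.5×25.5 cube at (-3.5, 1) partially overlaps the 4.5×14 cube; clipping to the common part keeps 58.50 mm² — area = 58.50 mm². Checking containment: the cross-section at z = 6.44 is a subset of the cross-section at z = 5.88.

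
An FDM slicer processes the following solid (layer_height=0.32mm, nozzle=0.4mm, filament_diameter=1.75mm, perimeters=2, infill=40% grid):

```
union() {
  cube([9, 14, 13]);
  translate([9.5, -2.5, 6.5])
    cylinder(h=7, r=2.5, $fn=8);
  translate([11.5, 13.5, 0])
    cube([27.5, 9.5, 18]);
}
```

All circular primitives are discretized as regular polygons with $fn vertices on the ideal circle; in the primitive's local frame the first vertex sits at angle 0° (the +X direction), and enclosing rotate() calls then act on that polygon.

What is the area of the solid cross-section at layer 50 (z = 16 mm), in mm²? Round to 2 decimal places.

At z = 16 mm: the cube is not intersected at this z (z outside [0, 13]); the cylinder at (9.5, -2.5) is absent (z outside [6.5, 13.5]); the cube at (11.5, 13.5) (footprint 27.5×9.5) is included at this height (area 261.25 mm²); Merging all regions: only the 27.5×9.5 cube at (11.5, 13.5) is present, so the union is just that shape — area = 261.25 mm². Overall, the cross-section is a single solid region. Net area = 261.25 mm².

261.25 mm²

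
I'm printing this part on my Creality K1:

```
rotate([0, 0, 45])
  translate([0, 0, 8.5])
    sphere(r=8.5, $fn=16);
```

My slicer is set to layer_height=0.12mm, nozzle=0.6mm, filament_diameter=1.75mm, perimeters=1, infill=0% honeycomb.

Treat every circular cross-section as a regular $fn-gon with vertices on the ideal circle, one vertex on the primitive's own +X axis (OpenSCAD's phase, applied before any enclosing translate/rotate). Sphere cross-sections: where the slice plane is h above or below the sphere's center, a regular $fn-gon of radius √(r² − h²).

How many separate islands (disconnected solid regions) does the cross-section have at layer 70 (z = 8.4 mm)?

1

At z = 8.4 mm: the r=8.5 sphere contributes a regular 16-gon of circumradius √(8.5²−0.1²) = 8.499; (rotated 45° about Z; rotation is an isometry so areas/perimeters/island counts are preserved). Overall, the cross-section is a single solid region. Island count = 1.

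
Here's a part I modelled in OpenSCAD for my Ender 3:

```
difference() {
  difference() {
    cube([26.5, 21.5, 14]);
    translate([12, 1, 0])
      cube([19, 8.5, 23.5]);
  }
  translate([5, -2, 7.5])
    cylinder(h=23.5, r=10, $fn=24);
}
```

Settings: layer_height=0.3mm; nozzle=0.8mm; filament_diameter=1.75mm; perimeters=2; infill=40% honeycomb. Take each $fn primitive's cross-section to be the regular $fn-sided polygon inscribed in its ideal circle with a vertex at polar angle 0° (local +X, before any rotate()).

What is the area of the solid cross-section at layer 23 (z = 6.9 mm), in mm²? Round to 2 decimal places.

446.50 mm²

At z = 6.9 mm: the cube is present — its section is the full 26.5×21.5 rectangle (area 569.75 mm²); the cube at (12, 1) is present — its section is the full 19×8.5 rectangle (area 161.50 mm²); After the difference (first − rest): starting from the 26.5×21.5 cube (569.75 mm²), the 19×8.5 cube at (12, 1) partially overlaps it — only the 123.25 mm² overlap (of its 161.50 mm²) is removed, clipping the outline — area = 446.50 mm²; the cylinder at (5, -2) is absent (z outside [7.5, 31]); Subtracting the remaining from the first: none of the subtracted shapes is present at this height, so the result so far is unchanged — area = 446.50 mm². Overall, the cross-section is a single solid region. Net area = 446.50 mm².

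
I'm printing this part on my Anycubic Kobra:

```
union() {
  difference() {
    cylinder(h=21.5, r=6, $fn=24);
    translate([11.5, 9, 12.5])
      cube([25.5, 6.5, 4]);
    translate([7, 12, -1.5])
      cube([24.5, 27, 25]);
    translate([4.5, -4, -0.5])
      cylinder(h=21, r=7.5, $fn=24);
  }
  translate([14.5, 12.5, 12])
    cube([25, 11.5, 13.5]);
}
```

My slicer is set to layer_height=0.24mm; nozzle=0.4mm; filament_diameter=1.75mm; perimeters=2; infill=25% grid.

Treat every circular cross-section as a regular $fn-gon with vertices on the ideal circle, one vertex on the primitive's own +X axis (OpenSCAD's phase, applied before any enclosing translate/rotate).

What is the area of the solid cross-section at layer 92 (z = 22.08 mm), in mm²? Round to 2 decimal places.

287.50 mm²

At z = 22.08 mm: the cylinder does not reach this height (z outside [0, 21.5]); the cube at (11.5, 9) is not intersected at this z (z outside [12.5, 16.5]); the cube at (7, 12) is present — its section is the full 24.5×27 rectangle (area 661.50 mm²); the cylinder at (4.5, -4) is not intersected at this z (z outside [-0.5, 20.5]); Taking the first minus the rest: the first operand is absent here, so nothing remains; the 25×11.5 cube at (14.5, 12.5) contributes its full rectangle (area 287.50 mm²); Merging all regions: only the 25×11.5 cube at (14.5, 12.5) is present, so the union is just that shape — area = 287.50 mm². Overall, the cross-section is a single solid region. Net area = 287.50 mm².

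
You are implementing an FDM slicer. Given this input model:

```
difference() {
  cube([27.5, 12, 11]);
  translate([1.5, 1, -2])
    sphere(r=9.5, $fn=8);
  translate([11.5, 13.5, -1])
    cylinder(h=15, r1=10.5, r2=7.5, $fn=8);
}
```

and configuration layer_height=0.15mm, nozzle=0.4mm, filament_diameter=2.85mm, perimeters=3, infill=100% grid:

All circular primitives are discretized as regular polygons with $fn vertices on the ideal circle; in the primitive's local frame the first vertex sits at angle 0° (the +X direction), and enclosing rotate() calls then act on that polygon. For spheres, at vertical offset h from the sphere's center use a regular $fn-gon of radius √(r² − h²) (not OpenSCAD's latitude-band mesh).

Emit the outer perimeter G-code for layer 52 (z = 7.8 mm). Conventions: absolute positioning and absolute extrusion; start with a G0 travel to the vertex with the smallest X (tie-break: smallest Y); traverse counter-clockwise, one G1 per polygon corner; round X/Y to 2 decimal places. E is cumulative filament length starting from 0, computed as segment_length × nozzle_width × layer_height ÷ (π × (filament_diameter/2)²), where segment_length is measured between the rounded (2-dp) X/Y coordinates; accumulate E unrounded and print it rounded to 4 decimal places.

G0 X0.00 Y0.00 Z7.80
G1 X27.50 Y0.00 E0.2586
G1 X27.50 Y12.00 E0.3715
G1 X19.62 Y12.00 E0.4456
G1 X17.68 Y7.32 E0.4933
G1 X11.50 Y4.76 E0.5562
G1 X5.32 Y7.32 E0.6191
G1 X3.38 Y12.00 E0.6667
G1 X0.00 Y12.00 E0.6985
G1 X0.00 Y0.00 E0.8114

At z = 7.8 mm: the cube is present — its section is the full 27.5×12 rectangle; the sphere at (1.5, 1) is absent (|z−center|=9.800 > r=9.5); the cone at (11.5, 13.5): at t=0.587 of its height the radius interpolates to r₁+(r₂−r₁)t = 8.740, giving a regular 8-gon of that circumradius; Taking the first minus the rest: starting from the 27.5×12 cube, the cone at (11.5, 13.5) partially overlaps it — only the 82.74 mm² overlap (of its 216.06 mm²) is removed, clipping the outline — 1 connected region. The outline is a single polygon with 9 vertices. Extrusion per mm of travel: 0.4 × 0.15 / (π × 1.425²) = 0.009405. Accumulating E over each segment gives final E = 0.8114.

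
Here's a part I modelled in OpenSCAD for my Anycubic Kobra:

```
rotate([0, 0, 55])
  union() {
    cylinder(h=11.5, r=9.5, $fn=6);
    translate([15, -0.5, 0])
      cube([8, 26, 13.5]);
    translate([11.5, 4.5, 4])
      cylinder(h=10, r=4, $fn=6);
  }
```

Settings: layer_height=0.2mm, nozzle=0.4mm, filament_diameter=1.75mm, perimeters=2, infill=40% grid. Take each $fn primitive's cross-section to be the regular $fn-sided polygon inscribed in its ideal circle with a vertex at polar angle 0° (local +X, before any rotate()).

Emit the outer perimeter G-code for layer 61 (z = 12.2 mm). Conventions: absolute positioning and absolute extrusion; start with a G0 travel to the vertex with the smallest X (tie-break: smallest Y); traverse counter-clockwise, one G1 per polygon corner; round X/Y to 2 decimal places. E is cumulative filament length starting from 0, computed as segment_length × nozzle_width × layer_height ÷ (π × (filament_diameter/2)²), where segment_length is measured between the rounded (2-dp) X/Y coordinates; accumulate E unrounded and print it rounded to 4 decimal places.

At z = 12.2 mm: the cylinder is not intersected at this z (z outside [0, 11.5]); the 8×26 cube at (15, -0.5) contributes its full rectangle; the cylinder at (11.5, 4.5): section is a regular 6-gon, circumradius r=4; Combining (union): the regions partially overlap (shared area 0.43 mm²), so overlapping operands fuse into one piece — 1 connected region; (rotated 55° about Z; rotation is an isometry so areas/perimeters/island counts are preserved). The outline is a single polygon with 11 vertices. Extrusion per mm of travel: 0.4 × 0.2 / (π × 0.875²) = 0.033260. Accumulating E over each segment gives final E = 2.9352.

G0 X-12.28 Y26.91 Z12.20
G1 X4.21 Y15.37 E0.6694
G1 X1.22 Y15.63 E0.7692
G1 X-1.07 Y12.35 E0.9023
G1 X0.62 Y8.72 E1.0355
G1 X4.60 Y8.38 E1.1683
G1 X6.89 Y11.65 E1.3011
G1 X5.63 Y14.37 E1.4008
G1 X9.01 Y12.00 E1.5381
G1 X13.60 Y18.55 E1.8041
G1 X-7.70 Y33.47 E2.6691
G1 X-12.28 Y26.91 E2.9352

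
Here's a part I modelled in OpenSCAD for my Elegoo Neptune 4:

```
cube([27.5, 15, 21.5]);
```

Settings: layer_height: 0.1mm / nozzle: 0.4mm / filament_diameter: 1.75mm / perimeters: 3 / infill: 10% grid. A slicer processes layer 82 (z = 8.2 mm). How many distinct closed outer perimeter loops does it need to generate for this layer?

At z = 8.2 mm: the cube is present — its section is the full 27.5×15 rectangle. The result has 1 disconnected region.

1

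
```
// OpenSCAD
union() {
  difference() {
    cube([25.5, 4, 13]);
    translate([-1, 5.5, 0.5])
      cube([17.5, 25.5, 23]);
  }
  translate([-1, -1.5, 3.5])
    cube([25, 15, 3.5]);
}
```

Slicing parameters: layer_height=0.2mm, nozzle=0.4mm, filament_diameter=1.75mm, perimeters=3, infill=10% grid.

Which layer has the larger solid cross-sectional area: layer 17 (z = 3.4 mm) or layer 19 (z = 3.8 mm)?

Layer 17 (z = 3.4): the 25.5×4 cube contributes its full rectangle (area 102.00 mm²); the 17.5×25.5 cube at (-1, 5.5) contributes its full rectangle (area 446.25 mm²); Subtracting the remaining from the first: starting from the 25.5×4 cube (102.00 mm²), the 17.5×25.5 cube at (-1, 5.5) misses the remaining region (no effect) — area = 102.00 mm²; the cube at (-1, -1.5) is absent (z outside [3.5, 7]); Combining (union): only the result so far is present, so the union is just that shape — area = 102.00 mm². So its area = 102.00 mm². Layer 19 (z = 3.8): the cube is present — its section is the full 25.5×4 rectangle (area 102.00 mm²); the cube at (-1, 5.5) (footprint 17.5×25.5) is included at this height (area 446.25 mm²); Taking the first minus the rest: starting from the 25.5×4 cube (102.00 mm²), the 17.5×25.5 cube at (-1, 5.5) misses the remaining region (no effect) — area = 102.00 mm²; the cube at (-1, -1.5) (footprint 25×15) is included at this height (area 375.00 mm²); Taking the union: the regions partially overlap — summed areas 477.00 mm² minus the doubly-counted overlap 96.00 mm² gives 381.00 mm² — area = 381.00 mm². So its area = 381.00 mm². Layer 19 is larger (381.00 vs 102.00 mm²).

layer 19 (z = 3.8 mm)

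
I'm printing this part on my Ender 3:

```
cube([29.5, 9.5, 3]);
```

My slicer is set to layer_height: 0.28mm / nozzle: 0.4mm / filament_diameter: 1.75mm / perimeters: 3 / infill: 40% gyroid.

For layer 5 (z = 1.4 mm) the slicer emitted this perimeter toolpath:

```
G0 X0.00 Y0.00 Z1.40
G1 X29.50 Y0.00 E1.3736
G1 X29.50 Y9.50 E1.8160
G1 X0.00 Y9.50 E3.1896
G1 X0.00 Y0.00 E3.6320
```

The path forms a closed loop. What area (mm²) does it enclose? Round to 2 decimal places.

280.25 mm²

Apply the shoelace formula to the sequence of (X, Y) vertices; enclosed area = 280.25 mm².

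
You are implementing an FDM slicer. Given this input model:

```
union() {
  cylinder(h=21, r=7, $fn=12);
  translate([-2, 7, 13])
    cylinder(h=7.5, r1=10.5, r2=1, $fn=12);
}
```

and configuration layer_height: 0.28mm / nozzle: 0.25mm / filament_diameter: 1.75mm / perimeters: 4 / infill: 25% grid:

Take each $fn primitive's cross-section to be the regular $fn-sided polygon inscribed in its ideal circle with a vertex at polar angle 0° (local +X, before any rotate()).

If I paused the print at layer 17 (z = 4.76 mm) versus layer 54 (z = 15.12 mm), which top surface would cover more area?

Layer 17 (z = 4.76): the r=7 cylinder contributes a regular 12-gon of circumradius 7 (area = (12/2)·7.000²·sin(360°/12) = 147.00 mm²); the cone at (-2, 7) does not reach this height (z outside [13, 20.5]); Combining (union): only the r=7 cylinder is present, so the union is just that shape — area = 147.00 mm². So its area = 147.00 mm². Layer 54 (z = 15.12): the r=7 cylinder contributes a regular 12-gon of circumradius 7 (area = (12/2)·7.000²·sin(360°/12) = 147.00 mm²); the cone at (-2, 7) (r1=10.5→r2=1) has section circumradius 7.815 here — a regular 12-gon (area = (12/2)·7.815²·sin(360°/12) = 183.21 mm²); Taking the union: the regions partially overlap — summed areas 330.21 mm² minus the doubly-counted overlap 63.65 mm² gives 266.56 mm² — area = 266.56 mm². So its area = 266.56 mm². Layer 54 is larger (266.56 vs 147.00 mm²).

layer 54 (z = 15.12 mm)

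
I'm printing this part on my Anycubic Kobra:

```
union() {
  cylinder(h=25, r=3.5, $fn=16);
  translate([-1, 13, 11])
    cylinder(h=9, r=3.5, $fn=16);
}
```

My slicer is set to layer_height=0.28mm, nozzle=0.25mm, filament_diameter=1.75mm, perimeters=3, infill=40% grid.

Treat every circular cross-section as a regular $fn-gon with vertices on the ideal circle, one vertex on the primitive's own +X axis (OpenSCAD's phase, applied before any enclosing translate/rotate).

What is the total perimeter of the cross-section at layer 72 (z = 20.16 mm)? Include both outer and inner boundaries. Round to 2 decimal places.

21.85 mm

At z = 20.16 mm: the r=3.5 cylinder contributes a regular 16-gon of circumradius 3.5 (perimeter = 2·16·3.500·sin(180°/16) = 21.85 mm); the cylinder at (-1, 13) is not intersected at this z (z outside [11, 20]); Combining (union): only the r=3.5 cylinder is present, so the union is just that shape — boundary = 21.85 mm. Overall, the cross-section is a single solid region. Total boundary length (outer) = 21.85 mm.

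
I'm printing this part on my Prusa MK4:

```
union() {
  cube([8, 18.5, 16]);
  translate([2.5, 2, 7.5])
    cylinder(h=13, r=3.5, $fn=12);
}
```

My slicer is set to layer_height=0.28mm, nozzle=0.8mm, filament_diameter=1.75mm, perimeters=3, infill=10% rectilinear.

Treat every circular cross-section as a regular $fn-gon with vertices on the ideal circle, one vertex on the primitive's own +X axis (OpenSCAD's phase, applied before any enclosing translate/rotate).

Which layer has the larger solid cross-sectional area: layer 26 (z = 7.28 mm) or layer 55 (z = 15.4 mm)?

Layer 26 (z = 7.28): the 8×18.5 cube contributes its full rectangle (area 148.00 mm²); the cylinder at (2.5, 2) does not reach this height (z outside [7.5, 20.5]); Taking the union: only the 8×18.5 cube is present, so the union is just that shape — area = 148.00 mm². So its area = 148.00 mm². Layer 55 (z = 15.4): the cube is present — its section is the full 8×18.5 rectangle (area 148.00 mm²); the r=3.5 cylinder at (2.5, 2) contributes a regular 12-gon of circumradius 3.5 (area = (12/2)·3.500²·sin(360°/12) = 36.75 mm²); Combining (union): the regions partially overlap — summed areas 184.75 mm² minus the doubly-counted overlap 28.34 mm² gives 156.41 mm² — area = 156.41 mm². So its area = 156.41 mm². Layer 55 is larger (156.41 vs 148.00 mm²).

layer 55 (z = 15.4 mm)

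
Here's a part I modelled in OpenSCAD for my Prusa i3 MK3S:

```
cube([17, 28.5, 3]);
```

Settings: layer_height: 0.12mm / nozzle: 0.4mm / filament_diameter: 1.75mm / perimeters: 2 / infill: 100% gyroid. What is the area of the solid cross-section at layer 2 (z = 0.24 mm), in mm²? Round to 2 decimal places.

484.50 mm²

At z = 0.24 mm: the cube (footprint 17×28.5) is included at this height (area 484.50 mm²). Overall, the cross-section is a single solid region. Net area = 484.50 mm².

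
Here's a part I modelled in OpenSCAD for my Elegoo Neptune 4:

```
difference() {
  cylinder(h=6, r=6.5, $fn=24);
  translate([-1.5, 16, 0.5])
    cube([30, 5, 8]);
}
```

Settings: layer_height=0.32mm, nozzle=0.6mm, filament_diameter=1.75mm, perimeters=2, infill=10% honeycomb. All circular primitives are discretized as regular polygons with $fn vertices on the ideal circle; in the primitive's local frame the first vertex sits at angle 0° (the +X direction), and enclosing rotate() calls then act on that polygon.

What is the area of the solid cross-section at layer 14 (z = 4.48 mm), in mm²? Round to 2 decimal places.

At z = 4.48 mm: the r=6.5 cylinder gives a regular 24-gon of circumradius 6.5 (constant along its height) (area = (24/2)·6.500²·sin(360°/24) = 131.22 mm²); the cube at (-1.5, 16) (footprint 30×5) is included at this height (area 150.00 mm²); Subtracting the remaining from the first: starting from the r=6.5 cylinder (131.22 mm²), the 30×5 cube at (-1.5, 16) misses the remaining region (no effect) — area = 131.22 mm². Overall, the cross-section is a single solid region. Net area = 131.22 mm².

131.22 mm²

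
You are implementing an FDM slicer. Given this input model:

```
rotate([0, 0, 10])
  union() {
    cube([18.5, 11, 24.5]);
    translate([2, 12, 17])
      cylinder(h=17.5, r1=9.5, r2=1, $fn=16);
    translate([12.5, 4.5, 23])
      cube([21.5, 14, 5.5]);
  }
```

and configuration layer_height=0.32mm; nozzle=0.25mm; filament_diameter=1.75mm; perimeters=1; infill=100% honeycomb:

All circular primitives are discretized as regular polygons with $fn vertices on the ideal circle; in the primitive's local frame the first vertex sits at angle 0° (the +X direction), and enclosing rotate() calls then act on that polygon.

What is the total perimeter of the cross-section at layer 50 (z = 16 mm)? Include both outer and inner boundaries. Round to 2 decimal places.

59.00 mm

At z = 16 mm: the cube (footprint 18.5×11) is included at this height (perimeter 59.00 mm); the cone at (2, 12) is not intersected at this z (z outside [17, 34.5]); the cube at (12.5, 4.5) is not intersected at this z (z outside [23, 28.5]); Merging all regions: only the 18.5×11 cube is present, so the union is just that shape — boundary = 59.00 mm; (whole slice rotated 10° about Z — lengths, areas and connectivity unchanged). Overall, the cross-section is a single solid region. Total boundary length (outer) = 59.00 mm.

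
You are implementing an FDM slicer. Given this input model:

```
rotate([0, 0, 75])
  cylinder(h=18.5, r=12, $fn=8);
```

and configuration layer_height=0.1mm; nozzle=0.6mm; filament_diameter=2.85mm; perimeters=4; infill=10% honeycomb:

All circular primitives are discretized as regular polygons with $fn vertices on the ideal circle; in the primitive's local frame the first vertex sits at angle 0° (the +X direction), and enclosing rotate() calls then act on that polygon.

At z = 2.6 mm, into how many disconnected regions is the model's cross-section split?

1

At z = 2.6 mm: the r=12 cylinder contributes a regular 8-gon of circumradius 12; (whole slice rotated 75° about Z — lengths, areas and connectivity unchanged). The result has 1 disconnected region.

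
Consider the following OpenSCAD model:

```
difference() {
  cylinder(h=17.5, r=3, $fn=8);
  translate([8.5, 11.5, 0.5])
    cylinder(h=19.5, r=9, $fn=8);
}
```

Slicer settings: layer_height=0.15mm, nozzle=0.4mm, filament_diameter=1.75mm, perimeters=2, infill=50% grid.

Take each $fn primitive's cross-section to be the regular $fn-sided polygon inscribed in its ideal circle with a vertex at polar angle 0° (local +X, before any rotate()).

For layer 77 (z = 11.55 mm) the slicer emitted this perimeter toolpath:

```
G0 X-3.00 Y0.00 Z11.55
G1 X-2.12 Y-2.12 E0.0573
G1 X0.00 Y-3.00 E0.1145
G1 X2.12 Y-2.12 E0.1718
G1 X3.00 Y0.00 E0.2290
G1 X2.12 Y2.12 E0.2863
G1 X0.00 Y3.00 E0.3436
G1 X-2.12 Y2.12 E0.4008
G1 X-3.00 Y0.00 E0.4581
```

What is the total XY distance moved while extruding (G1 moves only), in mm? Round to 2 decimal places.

18.36 mm

Sum the Euclidean lengths of each G1 segment: total = 18.36 mm.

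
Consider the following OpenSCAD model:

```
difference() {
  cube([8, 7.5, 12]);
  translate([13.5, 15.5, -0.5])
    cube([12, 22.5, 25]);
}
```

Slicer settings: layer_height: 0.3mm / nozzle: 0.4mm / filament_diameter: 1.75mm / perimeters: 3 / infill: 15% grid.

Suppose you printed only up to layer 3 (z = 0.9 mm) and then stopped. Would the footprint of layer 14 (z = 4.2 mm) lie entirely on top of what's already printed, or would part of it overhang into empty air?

Compare the two slices. At z = 0.9: the cube is present — its section is the full 8×7.5 rectangle (area 60.00 mm²); the cube at (13.5, 15.5) (footprint 12×22.5) is included at this height (area 270.00 mm²); Subtracting the remaining from the first: starting from the 8×7.5 cube (60.00 mm²), the 12×22.5 cube at (13.5, 15.5) misses the remaining region (no effect) — area = 60.00 mm². At z = 4.2: the cube (footprint 8×7.5) is included at this height (area 60.00 mm²); the 12×22.5 cube at (13.5, 15.5) contributes its full rectangle (area 270.00 mm²); Taking the first minus the rest: starting from the 8×7.5 cube (60.00 mm²), the 12×22.5 cube at (13.5, 15.5) misses the remaining region (no effect) — area = 60.00 mm². Checking containment: the cross-section at z = 4.2 is a subset of the cross-section at z = 0.9.

entirely on top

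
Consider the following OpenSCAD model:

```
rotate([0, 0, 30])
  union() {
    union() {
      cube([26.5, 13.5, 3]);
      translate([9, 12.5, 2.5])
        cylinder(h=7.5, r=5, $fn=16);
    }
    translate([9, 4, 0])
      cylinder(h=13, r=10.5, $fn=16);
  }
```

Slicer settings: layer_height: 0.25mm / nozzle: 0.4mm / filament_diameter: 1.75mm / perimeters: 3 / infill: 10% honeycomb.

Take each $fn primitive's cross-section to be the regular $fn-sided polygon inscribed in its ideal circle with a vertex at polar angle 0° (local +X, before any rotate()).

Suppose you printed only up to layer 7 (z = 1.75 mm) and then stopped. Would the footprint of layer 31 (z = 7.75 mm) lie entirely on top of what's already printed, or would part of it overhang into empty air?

Compare the two slices. At z = 1.75: the cube (footprint 26.5×13.5) is included at this height (area 357.75 mm²); the cylinder at (9, 12.5) is not intersected at this z (z outside [2.5, 10]); Taking the union: only the 26.5×13.5 cube is present, so the union is just that shape — area = 357.75 mm²; the r=10.5 cylinder at (9, 4) gives a regular 16-gon of circumradius 10.5 (constant along its height) (area = (16/2)·10.500²·sin(360°/16) = 337.53 mm²); Combining (union): the regions partially overlap — summed areas 695.28 mm² minus the doubly-counted overlap 235.50 mm² gives 459.78 mm² — area = 459.78 mm²; (rotated 30° about Z; rotation is an isometry so areas/perimeters/island counts are preserved). At z = 7.75: the cube does not reach this height (z outside [0, 3]); the cylinder at (9, 12.5): section is a regular 16-gon, circumradius r=5 (area = (16/2)·5.000²·sin(360°/16) = 76.54 mm²); Merging all regions: only the r=5 cylinder at (9, 12.5) is present, so the union is just that shape — area = 76.54 mm²; the r=10.5 cylinder at (9, 4) contributes a regular 16-gon of circumradius 10.5 (area = (16/2)·10.500²·sin(360°/16) = 337.53 mm²); Combining (union): the regions partially overlap — summed areas 414.06 mm² minus the doubly-counted overlap 52.78 mm² gives 361.29 mm² — area = 361.29 mm²; (rotated 30° about Z; rotation is an isometry so areas/perimeters/island counts are preserved). Checking containment: at z = 7.75 the cross-section extends beyond the z = 1.75 cross-section by about 23.58 mm².

part overhangs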